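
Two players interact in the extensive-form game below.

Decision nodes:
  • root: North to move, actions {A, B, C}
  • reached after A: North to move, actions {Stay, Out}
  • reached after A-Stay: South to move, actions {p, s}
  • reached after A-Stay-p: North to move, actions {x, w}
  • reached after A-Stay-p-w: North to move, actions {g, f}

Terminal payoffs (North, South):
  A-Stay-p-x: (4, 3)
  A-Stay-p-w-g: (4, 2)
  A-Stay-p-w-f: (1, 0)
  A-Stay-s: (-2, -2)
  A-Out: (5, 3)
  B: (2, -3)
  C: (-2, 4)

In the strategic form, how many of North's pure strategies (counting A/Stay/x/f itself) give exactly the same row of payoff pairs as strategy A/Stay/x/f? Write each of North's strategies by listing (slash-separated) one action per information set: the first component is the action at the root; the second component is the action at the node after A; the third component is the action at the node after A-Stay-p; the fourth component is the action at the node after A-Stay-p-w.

Row for A/Stay/x/f (columns p, s): (4,3) (-2,-2).
Under A/Stay/x/f, North's choice at the node after A-Stay-p-w can never be reached regardless of what South does, so varying those choices leaves every outcome unchanged.
Holding the reachable choices fixed and varying the unreachable one freely already gives 2 equivalent strategies.
No other strategy reproduces this row, so those 2 are the full class: A/Stay/x/g, A/Stay/x/f.

2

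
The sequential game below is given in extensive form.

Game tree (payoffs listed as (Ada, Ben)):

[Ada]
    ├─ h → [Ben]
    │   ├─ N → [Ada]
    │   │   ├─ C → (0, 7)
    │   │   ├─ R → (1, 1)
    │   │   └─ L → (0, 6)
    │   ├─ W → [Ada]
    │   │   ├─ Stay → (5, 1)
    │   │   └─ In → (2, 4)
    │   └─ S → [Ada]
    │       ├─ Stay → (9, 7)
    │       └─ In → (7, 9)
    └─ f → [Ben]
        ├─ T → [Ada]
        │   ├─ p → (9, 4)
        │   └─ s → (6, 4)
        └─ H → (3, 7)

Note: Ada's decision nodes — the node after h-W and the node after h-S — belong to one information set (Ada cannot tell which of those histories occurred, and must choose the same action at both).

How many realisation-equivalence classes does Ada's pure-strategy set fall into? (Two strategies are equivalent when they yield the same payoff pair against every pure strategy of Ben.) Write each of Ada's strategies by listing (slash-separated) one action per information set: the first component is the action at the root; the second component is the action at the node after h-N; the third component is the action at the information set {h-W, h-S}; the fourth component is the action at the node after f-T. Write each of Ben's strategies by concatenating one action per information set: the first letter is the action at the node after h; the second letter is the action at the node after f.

8

Ada has 24 pure strategies: h/C/Stay/p, h/C/Stay/s, h/C/In/p, h/C/In/s, h/R/Stay/p, h/R/Stay/s, h/R/In/p, h/R/In/s, h/L/Stay/p, h/L/Stay/s, h/L/In/p, h/L/In/s, f/C/Stay/p, f/C/Stay/s, f/C/In/p, f/C/In/s, f/R/Stay/p, f/R/Stay/s, f/R/In/p, f/R/In/s, f/L/Stay/p, f/L/Stay/s, f/L/In/p, f/L/In/s. Columns: NT, NH, WT, WH, ST, SH.
{h/C/Stay/p, h/C/Stay/s} → row (0,7) (0,7) (5,1) (5,1) (9,7) (9,7)
{h/C/In/p, h/C/In/s} → row (0,7) (0,7) (2,4) (2,4) (7,9) (7,9)
{h/R/Stay/p, h/R/Stay/s} → row (1,1) (1,1) (5,1) (5,1) (9,7) (9,7)
{h/R/In/p, h/R/In/s} → row (1,1) (1,1) (2,4) (2,4) (7,9) (7,9)
{h/L/Stay/p, h/L/Stay/s} → row (0,6) (0,6) (5,1) (5,1) (9,7) (9,7)
{h/L/In/p, h/L/In/s} → row (0,6) (0,6) (2,4) (2,4) (7,9) (7,9)
{f/C/Stay/p, f/C/In/p, f/R/Stay/p, f/R/In/p, f/L/Stay/p, f/L/In/p} → row (9,4) (3,7) (9,4) (3,7) (9,4) (3,7)
{f/C/Stay/s, f/C/In/s, f/R/Stay/s, f/R/In/s, f/L/Stay/s, f/L/In/s} → row (6,4) (3,7) (6,4) (3,7) (6,4) (3,7)
That's 8 distinct rows out of 24 strategies.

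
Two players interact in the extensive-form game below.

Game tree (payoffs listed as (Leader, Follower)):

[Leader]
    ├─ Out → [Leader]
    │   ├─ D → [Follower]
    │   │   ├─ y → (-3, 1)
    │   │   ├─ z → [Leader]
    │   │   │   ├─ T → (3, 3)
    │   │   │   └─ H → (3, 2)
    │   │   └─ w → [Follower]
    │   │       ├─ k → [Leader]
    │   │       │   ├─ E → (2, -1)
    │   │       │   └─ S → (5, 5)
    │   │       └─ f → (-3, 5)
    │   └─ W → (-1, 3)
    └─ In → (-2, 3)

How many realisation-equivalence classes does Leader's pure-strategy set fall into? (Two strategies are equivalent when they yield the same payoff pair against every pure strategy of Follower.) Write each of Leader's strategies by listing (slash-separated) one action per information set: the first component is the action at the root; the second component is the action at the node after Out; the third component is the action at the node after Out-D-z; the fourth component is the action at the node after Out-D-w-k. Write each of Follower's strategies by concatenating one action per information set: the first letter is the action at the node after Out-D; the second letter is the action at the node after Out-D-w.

6

Leader has 16 pure strategies: Out/D/T/E, Out/D/T/S, Out/D/H/E, Out/D/H/S, Out/W/T/E, Out/W/T/S, Out/W/H/E, Out/W/H/S, In/D/T/E, In/D/T/S, In/D/H/E, In/D/H/S, In/W/T/E, In/W/T/S, In/W/H/E, In/W/H/S. Columns: yk, yf, zk, zf, wk, wf.
{Out/D/T/E} → row (-3,1) (-3,1) (3,3) (3,3) (2,-1) (-3,5)
{Out/D/T/S} → row (-3,1) (-3,1) (3,3) (3,3) (5,5) (-3,5)
{Out/D/H/E} → row (-3,1) (-3,1) (3,2) (3,2) (2,-1) (-3,5)
{Out/D/H/S} → row (-3,1) (-3,1) (3,2) (3,2) (5,5) (-3,5)
{Out/W/T/E, Out/W/T/S, Out/W/H/E, Out/W/H/S} → row (-1,3) (-1,3) (-1,3) (-1,3) (-1,3) (-1,3)
{In/D/T/E, In/D/T/S, In/D/H/E, In/D/H/S, In/W/T/E, In/W/T/S, In/W/H/E, In/W/H/S} → row (-2,3) (-2,3) (-2,3) (-2,3) (-2,3) (-2,3)
That's 6 distinct rows out of 16 strategies.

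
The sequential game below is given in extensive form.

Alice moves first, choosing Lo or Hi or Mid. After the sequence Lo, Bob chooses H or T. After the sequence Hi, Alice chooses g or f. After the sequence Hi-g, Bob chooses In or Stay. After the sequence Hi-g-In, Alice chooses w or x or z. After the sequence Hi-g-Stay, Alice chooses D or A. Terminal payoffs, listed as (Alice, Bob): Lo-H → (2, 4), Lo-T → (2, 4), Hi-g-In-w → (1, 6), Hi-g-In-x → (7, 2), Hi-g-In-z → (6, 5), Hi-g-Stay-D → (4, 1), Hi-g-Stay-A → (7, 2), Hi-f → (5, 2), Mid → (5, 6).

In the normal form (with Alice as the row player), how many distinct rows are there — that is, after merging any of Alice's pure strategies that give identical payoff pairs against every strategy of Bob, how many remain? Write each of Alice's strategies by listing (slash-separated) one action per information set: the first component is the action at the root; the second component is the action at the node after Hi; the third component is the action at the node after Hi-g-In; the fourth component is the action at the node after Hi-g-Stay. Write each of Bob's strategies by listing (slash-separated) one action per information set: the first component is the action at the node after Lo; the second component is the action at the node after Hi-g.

Alice has 36 pure strategies: Lo/g/w/D, Lo/g/w/A, Lo/g/x/D, Lo/g/x/A, Lo/g/z/D, Lo/g/z/A, Lo/f/w/D, Lo/f/w/A, Lo/f/x/D, Lo/f/x/A, Lo/f/z/D, Lo/f/z/A, Hi/g/w/D, Hi/g/w/A, Hi/g/x/D, Hi/g/x/A, Hi/g/z/D, Hi/g/z/A, Hi/f/w/D, Hi/f/w/A, Hi/f/x/D, Hi/f/x/A, Hi/f/z/D, Hi/f/z/A, Mid/g/w/D, Mid/g/w/A, Mid/g/x/D, Mid/g/x/A, Mid/g/z/D, Mid/g/z/A, Mid/f/w/D, Mid/f/w/A, Mid/f/x/D, Mid/f/x/A, Mid/f/z/D, Mid/f/z/A. Columns: H/In, H/Stay, T/In, T/Stay.
{Lo/g/w/D, Lo/g/w/A, Lo/g/x/D, Lo/g/x/A, Lo/g/z/D, Lo/g/z/A, Lo/f/w/D, Lo/f/w/A, Lo/f/x/D, Lo/f/x/A, Lo/f/z/D, Lo/f/z/A} → row (2,4) (2,4) (2,4) (2,4)
{Hi/g/w/D} → row (1,6) (4,1) (1,6) (4,1)
{Hi/g/w/A} → row (1,6) (7,2) (1,6) (7,2)
{Hi/g/x/D} → row (7,2) (4,1) (7,2) (4,1)
{Hi/g/x/A} → row (7,2) (7,2) (7,2) (7,2)
{Hi/g/z/D} → row (6,5) (4,1) (6,5) (4,1)
{Hi/g/z/A} → row (6,5) (7,2) (6,5) (7,2)
{Hi/f/w/D, Hi/f/w/A, Hi/f/x/D, Hi/f/x/A, Hi/f/z/D, Hi/f/z/A} → row (5,2) (5,2) (5,2) (5,2)
{Mid/g/w/D, Mid/g/w/A, Mid/g/x/D, Mid/g/x/A, Mid/g/z/D, Mid/g/z/A, Mid/f/w/D, Mid/f/w/A, Mid/f/x/D, Mid/f/x/A, Mid/f/z/D, Mid/f/z/A} → row (5,6) (5,6) (5,6) (5,6)
That's 9 distinct rows out of 36 strategies.

9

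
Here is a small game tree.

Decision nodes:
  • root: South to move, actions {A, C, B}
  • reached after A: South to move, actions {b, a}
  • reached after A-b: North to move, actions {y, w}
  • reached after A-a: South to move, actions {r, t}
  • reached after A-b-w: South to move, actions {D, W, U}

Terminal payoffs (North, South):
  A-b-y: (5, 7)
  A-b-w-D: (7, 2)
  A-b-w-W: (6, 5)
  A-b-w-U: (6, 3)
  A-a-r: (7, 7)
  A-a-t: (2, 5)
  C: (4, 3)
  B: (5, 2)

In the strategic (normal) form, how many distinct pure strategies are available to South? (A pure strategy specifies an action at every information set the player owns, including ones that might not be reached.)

South owns the root with actions {A, C, B} — three choices.
South owns the node after A with actions {b, a} — two choices.
South owns the node after A-a with actions {r, t} — two choices.
South owns the node after A-b-w with actions {D, W, U} — three choices.
A pure strategy fixes one action at each information set independently, so the count is the product 3 × 2 × 2 × 3 = 36.
(For reference, North has 2 pure strategies, giving a 36×2 normal-form matrix.)

36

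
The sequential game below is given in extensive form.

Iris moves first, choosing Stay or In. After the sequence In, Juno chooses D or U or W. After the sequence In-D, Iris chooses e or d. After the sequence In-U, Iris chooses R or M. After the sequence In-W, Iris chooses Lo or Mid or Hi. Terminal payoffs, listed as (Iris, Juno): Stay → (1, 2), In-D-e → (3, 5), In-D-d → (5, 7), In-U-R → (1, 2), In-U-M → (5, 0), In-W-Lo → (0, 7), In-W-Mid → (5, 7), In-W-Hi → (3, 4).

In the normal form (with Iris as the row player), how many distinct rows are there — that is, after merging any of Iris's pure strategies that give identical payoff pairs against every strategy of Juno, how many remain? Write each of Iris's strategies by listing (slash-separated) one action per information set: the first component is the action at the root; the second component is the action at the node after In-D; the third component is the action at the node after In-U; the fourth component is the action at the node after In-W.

13

Iris has 24 pure strategies: Stay/e/R/Lo, Stay/e/R/Mid, Stay/e/R/Hi, Stay/e/M/Lo, Stay/e/M/Mid, Stay/e/M/Hi, Stay/d/R/Lo, Stay/d/R/Mid, Stay/d/R/Hi, Stay/d/M/Lo, Stay/d/M/Mid, Stay/d/M/Hi, In/e/R/Lo, In/e/R/Mid, In/e/R/Hi, In/e/M/Lo, In/e/M/Mid, In/e/M/Hi, In/d/R/Lo, In/d/R/Mid, In/d/R/Hi, In/d/M/Lo, In/d/M/Mid, In/d/M/Hi. Columns: D, U, W.
{Stay/e/R/Lo, Stay/e/R/Mid, Stay/e/R/Hi, Stay/e/M/Lo, Stay/e/M/Mid, Stay/e/M/Hi, Stay/d/R/Lo, Stay/d/R/Mid, Stay/d/R/Hi, Stay/d/M/Lo, Stay/d/M/Mid, Stay/d/M/Hi} → row (1,2) (1,2) (1,2)
{In/e/R/Lo} → row (3,5) (1,2) (0,7)
{In/e/R/Mid} → row (3,5) (1,2) (5,7)
{In/e/R/Hi} → row (3,5) (1,2) (3,4)
{In/e/M/Lo} → row (3,5) (5,0) (0,7)
{In/e/M/Mid} → row (3,5) (5,0) (5,7)
{In/e/M/Hi} → row (3,5) (5,0) (3,4)
{In/d/R/Lo} → row (5,7) (1,2) (0,7)
{In/d/R/Mid} → row (5,7) (1,2) (5,7)
{In/d/R/Hi} → row (5,7) (1,2) (3,4)
{In/d/M/Lo} → row (5,7) (5,0) (0,7)
{In/d/M/Mid} → row (5,7) (5,0) (5,7)
{In/d/M/Hi} → row (5,7) (5,0) (3,4)
That's 13 distinct rows out of 24 strategies.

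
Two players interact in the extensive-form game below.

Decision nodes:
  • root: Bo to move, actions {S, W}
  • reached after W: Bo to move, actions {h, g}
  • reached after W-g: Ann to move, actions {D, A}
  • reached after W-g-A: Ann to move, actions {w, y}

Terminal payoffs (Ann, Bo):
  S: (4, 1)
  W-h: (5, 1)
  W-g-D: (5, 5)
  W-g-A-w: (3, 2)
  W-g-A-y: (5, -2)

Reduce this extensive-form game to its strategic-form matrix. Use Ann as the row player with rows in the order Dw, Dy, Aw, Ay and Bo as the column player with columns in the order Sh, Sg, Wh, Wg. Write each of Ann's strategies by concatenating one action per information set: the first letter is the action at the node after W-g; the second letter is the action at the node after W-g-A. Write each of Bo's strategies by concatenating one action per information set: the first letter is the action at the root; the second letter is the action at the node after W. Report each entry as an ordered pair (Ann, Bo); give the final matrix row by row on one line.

Row Dw: Sh→(4,1), Sg→(4,1), Wh→(5,1), Wg→(5,5)
Row Dy: Sh→(4,1), Sg→(4,1), Wh→(5,1), Wg→(5,5)
Row Aw: Sh→(4,1), Sg→(4,1), Wh→(5,1), Wg→(3,2)
Row Ay: Sh→(4,1), Sg→(4,1), Wh→(5,1), Wg→(5,-2)

Dw: (4,1) (4,1) (5,1) (5,5) | Dy: (4,1) (4,1) (5,1) (5,5) | Aw: (4,1) (4,1) (5,1) (3,2) | Ay: (4,1) (4,1) (5,1) (5,-2)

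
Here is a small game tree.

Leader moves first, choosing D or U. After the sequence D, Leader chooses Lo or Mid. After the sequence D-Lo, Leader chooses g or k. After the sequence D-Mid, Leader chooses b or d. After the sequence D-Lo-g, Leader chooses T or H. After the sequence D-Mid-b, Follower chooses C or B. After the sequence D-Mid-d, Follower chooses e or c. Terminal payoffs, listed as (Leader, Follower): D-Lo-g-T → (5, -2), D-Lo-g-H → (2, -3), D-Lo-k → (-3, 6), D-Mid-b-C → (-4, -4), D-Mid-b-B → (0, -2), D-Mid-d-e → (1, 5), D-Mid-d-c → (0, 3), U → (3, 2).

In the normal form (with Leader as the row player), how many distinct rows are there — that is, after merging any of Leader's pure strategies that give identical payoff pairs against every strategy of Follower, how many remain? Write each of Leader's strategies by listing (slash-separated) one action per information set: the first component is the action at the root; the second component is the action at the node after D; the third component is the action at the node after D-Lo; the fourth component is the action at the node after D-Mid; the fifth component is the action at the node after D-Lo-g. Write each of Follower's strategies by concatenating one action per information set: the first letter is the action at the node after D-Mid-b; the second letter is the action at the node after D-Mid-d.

6

Leader has 32 pure strategies: D/Lo/g/b/T, D/Lo/g/b/H, D/Lo/g/d/T, D/Lo/g/d/H, D/Lo/k/b/T, D/Lo/k/b/H, D/Lo/k/d/T, D/Lo/k/d/H, D/Mid/g/b/T, D/Mid/g/b/H, D/Mid/g/d/T, D/Mid/g/d/H, D/Mid/k/b/T, D/Mid/k/b/H, D/Mid/k/d/T, D/Mid/k/d/H, U/Lo/g/b/T, U/Lo/g/b/H, U/Lo/g/d/T, U/Lo/g/d/H, U/Lo/k/b/T, U/Lo/k/b/H, U/Lo/k/d/T, U/Lo/k/d/H, U/Mid/g/b/T, U/Mid/g/b/H, U/Mid/g/d/T, U/Mid/g/d/H, U/Mid/k/b/T, U/Mid/k/b/H, U/Mid/k/d/T, U/Mid/k/d/H. Columns: Ce, Cc, Be, Bc.
{D/Lo/g/b/T, D/Lo/g/d/T} → row (5,-2) (5,-2) (5,-2) (5,-2)
{D/Lo/g/b/H, D/Lo/g/d/H} → row (2,-3) (2,-3) (2,-3) (2,-3)
{D/Lo/k/b/T, D/Lo/k/b/H, D/Lo/k/d/T, D/Lo/k/d/H} → row (-3,6) (-3,6) (-3,6) (-3,6)
{D/Mid/g/b/T, D/Mid/g/b/H, D/Mid/k/b/T, D/Mid/k/b/H} → row (-4,-4) (-4,-4) (0,-2) (0,-2)
{D/Mid/g/d/T, D/Mid/g/d/H, D/Mid/k/d/T, D/Mid/k/d/H} → row (1,5) (0,3) (1,5) (0,3)
{U/Lo/g/b/T, U/Lo/g/b/H, U/Lo/g/d/T, U/Lo/g/d/H, U/Lo/k/b/T, U/Lo/k/b/H, U/Lo/k/d/T, U/Lo/k/d/H, U/Mid/g/b/T, U/Mid/g/b/H, U/Mid/g/d/T, U/Mid/g/d/H, U/Mid/k/b/T, U/Mid/k/b/H, U/Mid/k/d/T, U/Mid/k/d/H} → row (3,2) (3,2) (3,2) (3,2)
That's 6 distinct rows out of 32 strategies.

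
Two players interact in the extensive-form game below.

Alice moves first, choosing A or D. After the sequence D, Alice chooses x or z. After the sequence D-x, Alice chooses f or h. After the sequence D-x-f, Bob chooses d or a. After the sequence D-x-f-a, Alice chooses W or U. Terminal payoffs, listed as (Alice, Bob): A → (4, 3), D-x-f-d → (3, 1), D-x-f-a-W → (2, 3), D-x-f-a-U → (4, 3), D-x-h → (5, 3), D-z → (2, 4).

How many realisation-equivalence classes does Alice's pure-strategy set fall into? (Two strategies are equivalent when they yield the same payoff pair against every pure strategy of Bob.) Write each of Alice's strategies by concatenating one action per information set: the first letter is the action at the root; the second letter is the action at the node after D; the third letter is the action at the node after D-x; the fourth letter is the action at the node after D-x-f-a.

5

Alice has 16 pure strategies: AxfW, AxfU, AxhW, AxhU, AzfW, AzfU, AzhW, AzhU, DxfW, DxfU, DxhW, DxhU, DzfW, DzfU, DzhW, DzhU. Columns: d, a.
{AxfW, AxfU, AxhW, AxhU, AzfW, AzfU, AzhW, AzhU} → row (4,3) (4,3)
{DxfW} → row (3,1) (2,3)
{DxfU} → row (3,1) (4,3)
{DxhW, DxhU} → row (5,3) (5,3)
{DzfW, DzfU, DzhW, DzhU} → row (2,4) (2,4)
That's 5 distinct rows out of 16 strategies.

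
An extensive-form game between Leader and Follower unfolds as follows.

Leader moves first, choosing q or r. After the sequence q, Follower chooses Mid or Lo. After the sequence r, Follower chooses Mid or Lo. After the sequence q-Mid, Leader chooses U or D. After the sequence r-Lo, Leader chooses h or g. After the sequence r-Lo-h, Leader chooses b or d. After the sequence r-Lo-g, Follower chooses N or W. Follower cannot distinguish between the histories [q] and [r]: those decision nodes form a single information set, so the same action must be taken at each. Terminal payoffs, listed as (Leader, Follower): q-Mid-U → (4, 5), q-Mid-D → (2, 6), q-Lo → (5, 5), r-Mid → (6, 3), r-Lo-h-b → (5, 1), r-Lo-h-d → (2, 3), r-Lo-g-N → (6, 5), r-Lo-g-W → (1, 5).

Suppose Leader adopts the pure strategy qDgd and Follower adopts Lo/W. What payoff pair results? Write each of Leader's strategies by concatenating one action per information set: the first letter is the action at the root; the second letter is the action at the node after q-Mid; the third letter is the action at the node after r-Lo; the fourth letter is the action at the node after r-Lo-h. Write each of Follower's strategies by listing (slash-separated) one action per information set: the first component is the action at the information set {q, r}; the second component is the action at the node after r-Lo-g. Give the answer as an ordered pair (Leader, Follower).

(5, 5)

Trace the play path from the root:
  Leader plays q
  Follower plays Lo at [q]
→ terminal payoff (5, 5).
(Leader's choice at the node after q-Mid is never reached on this path, so it doesn't affect the outcome.)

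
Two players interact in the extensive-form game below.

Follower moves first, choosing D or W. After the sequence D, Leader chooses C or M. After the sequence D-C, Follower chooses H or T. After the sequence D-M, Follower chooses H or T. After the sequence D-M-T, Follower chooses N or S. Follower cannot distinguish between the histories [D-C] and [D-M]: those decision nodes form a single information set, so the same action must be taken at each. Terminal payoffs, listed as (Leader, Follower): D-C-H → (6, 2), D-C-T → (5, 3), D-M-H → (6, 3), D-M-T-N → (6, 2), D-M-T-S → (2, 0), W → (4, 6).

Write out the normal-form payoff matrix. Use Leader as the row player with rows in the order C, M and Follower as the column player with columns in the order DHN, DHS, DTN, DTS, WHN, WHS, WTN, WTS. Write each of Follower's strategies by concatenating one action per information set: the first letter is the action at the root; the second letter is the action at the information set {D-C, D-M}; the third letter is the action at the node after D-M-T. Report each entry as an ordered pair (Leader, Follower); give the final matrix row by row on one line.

C: (6,2) (6,2) (5,3) (5,3) (4,6) (4,6) (4,6) (4,6) | M: (6,3) (6,3) (6,2) (2,0) (4,6) (4,6) (4,6) (4,6)

Row C: DHN→(6,2), DHS→(6,2), DTN→(5,3), DTS→(5,3), WHN→(4,6), WHS→(4,6), WTN→(4,6), WTS→(4,6)
Row M: DHN→(6,3), DHS→(6,3), DTN→(6,2), DTS→(2,0), WHN→(4,6), WHS→(4,6), WTN→(4,6), WTS→(4,6)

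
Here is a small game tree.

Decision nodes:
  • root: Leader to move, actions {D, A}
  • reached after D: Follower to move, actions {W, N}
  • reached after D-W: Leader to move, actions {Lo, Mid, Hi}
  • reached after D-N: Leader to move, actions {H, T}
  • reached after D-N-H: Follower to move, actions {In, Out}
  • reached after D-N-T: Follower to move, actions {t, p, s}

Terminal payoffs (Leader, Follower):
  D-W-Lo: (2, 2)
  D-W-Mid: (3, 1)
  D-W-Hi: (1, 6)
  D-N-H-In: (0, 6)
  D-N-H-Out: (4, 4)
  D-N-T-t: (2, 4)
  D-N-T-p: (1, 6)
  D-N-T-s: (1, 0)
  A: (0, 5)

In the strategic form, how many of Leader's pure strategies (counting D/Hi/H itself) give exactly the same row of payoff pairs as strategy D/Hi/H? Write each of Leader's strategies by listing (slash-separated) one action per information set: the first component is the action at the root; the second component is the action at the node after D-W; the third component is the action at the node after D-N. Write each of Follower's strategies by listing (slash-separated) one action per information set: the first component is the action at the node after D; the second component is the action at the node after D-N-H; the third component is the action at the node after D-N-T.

1

Row for D/Hi/H (columns W/In/t, W/In/p, W/In/s, W/Out/t, W/Out/p, W/Out/s, N/In/t, N/In/p, N/In/s, N/Out/t, N/Out/p, N/Out/s): (1,6) (1,6) (1,6) (1,6) (1,6) (1,6) (0,6) (0,6) (0,6) (4,4) (4,4) (4,4).
Every one of Leader's information sets is on the play path for some reply by Follower when Leader follows D/Hi/H.
Changing the action at any of them therefore changes at least one column, so only D/Hi/H itself gives this row.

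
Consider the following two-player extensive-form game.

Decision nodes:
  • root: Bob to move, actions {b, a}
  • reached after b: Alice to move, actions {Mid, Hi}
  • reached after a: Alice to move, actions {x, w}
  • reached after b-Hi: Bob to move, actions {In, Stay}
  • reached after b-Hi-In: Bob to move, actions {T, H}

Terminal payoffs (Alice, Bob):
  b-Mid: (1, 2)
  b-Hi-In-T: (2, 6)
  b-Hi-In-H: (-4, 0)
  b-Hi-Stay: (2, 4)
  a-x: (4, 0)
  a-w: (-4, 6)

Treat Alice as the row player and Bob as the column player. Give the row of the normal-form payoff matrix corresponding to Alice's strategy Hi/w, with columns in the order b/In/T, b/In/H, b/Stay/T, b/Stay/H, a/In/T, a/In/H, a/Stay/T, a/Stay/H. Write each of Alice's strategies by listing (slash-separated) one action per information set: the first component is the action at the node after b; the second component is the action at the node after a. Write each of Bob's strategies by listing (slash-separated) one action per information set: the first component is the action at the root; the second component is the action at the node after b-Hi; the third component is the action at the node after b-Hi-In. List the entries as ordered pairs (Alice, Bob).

(2,6) (-4,0) (2,4) (2,4) (-4,6) (-4,6) (-4,6) (-4,6)

vs b/In/T: Bob plays b → Alice plays Hi at [b] → Bob plays In at [b-Hi] → Bob plays T at [b-Hi-In] → (2, 6)
vs b/In/H: Bob plays b → Alice plays Hi at [b] → Bob plays In at [b-Hi] → Bob plays H at [b-Hi-In] → (-4, 0)
vs b/Stay/T: Bob plays b → Alice plays Hi at [b] → Bob plays Stay at [b-Hi] → (2, 4)
vs b/Stay/H: Bob plays b → Alice plays Hi at [b] → Bob plays Stay at [b-Hi] → (2, 4)
vs a/In/T: Bob plays a → Alice plays w at [a] → (-4, 6)
vs a/In/H: Bob plays a → Alice plays w at [a] → (-4, 6)
vs a/Stay/T: Bob plays a → Alice plays w at [a] → (-4, 6)
vs a/Stay/H: Bob plays a → Alice plays w at [a] → (-4, 6)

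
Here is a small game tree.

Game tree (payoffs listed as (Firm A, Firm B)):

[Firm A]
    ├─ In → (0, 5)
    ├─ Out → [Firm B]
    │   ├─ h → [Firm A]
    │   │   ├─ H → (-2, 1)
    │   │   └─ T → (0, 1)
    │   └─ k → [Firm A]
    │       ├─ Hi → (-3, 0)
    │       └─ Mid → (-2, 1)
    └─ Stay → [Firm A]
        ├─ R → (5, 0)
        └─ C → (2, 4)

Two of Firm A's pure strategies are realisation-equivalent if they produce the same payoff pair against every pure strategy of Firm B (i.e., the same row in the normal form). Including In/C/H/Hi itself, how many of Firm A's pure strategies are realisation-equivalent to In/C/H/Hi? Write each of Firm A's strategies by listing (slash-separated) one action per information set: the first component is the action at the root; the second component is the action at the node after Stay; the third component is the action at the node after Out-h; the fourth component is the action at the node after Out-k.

Row for In/C/H/Hi (columns h, k): (0,5) (0,5).
Under In/C/H/Hi, Firm A's choice at the node after Stay and at the node after Out-h and at the node after Out-k can never be reached regardless of what Firm B does, so varying those choices leaves every outcome unchanged.
Holding the reachable choices fixed and varying the unreachable ones freely already gives 2 × 2 × 2 = 8 equivalent strategies.
No other strategy reproduces this row, so those 8 are the full class: In/R/H/Hi, In/R/H/Mid, In/R/T/Hi, In/R/T/Mid, In/C/H/Hi, In/C/H/Mid, In/C/T/Hi, In/C/T/Mid.

8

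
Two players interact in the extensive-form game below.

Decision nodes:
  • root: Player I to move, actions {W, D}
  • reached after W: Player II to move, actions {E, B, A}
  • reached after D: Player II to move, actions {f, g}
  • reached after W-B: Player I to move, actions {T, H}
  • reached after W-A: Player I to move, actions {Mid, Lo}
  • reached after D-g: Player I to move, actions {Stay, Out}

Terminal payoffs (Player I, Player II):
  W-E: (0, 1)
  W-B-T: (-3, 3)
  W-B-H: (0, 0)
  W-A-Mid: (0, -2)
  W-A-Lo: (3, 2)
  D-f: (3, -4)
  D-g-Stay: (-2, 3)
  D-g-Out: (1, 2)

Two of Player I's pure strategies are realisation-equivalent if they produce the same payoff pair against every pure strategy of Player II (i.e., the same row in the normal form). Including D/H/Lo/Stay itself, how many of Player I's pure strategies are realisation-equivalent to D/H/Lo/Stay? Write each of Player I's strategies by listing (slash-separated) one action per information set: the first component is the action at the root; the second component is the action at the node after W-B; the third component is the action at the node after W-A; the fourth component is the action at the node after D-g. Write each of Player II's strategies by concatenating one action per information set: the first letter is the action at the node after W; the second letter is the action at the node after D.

4

Row for D/H/Lo/Stay (columns Ef, Eg, Bf, Bg, Af, Ag): (3,-4) (-2,3) (3,-4) (-2,3) (3,-4) (-2,3).
Under D/H/Lo/Stay, Player I's choice at the node after W-B and at the node after W-A can never be reached regardless of what Player II does, so varying those choices leaves every outcome unchanged.
Holding the reachable choices fixed and varying the unreachable ones freely already gives 2 × 2 = 4 equivalent strategies.
No other strategy reproduces this row, so those 4 are the full class: D/T/Mid/Stay, D/T/Lo/Stay, D/H/Mid/Stay, D/H/Lo/Stay.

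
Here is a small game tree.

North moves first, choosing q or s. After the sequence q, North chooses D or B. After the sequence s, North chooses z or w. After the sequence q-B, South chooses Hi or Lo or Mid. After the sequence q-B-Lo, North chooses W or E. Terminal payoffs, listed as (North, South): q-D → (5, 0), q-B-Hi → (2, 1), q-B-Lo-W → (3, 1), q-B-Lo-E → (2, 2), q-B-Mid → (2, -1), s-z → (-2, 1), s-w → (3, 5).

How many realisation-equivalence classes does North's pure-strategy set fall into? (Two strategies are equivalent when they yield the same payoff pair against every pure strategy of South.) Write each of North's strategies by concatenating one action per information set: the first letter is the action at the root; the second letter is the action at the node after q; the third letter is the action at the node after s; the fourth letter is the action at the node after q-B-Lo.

North has 16 pure strategies: qDzW, qDzE, qDwW, qDwE, qBzW, qBzE, qBwW, qBwE, sDzW, sDzE, sDwW, sDwE, sBzW, sBzE, sBwW, sBwE. Columns: Hi, Lo, Mid.
{qDzW, qDzE, qDwW, qDwE} → row (5,0) (5,0) (5,0)
{qBzW, qBwW} → row (2,1) (3,1) (2,-1)
{qBzE, qBwE} → row (2,1) (2,2) (2,-1)
{sDzW, sDzE, sBzW, sBzE} → row (-2,1) (-2,1) (-2,1)
{sDwW, sDwE, sBwW, sBwE} → row (3,5) (3,5) (3,5)
That's 5 distinct rows out of 16 strategies.

5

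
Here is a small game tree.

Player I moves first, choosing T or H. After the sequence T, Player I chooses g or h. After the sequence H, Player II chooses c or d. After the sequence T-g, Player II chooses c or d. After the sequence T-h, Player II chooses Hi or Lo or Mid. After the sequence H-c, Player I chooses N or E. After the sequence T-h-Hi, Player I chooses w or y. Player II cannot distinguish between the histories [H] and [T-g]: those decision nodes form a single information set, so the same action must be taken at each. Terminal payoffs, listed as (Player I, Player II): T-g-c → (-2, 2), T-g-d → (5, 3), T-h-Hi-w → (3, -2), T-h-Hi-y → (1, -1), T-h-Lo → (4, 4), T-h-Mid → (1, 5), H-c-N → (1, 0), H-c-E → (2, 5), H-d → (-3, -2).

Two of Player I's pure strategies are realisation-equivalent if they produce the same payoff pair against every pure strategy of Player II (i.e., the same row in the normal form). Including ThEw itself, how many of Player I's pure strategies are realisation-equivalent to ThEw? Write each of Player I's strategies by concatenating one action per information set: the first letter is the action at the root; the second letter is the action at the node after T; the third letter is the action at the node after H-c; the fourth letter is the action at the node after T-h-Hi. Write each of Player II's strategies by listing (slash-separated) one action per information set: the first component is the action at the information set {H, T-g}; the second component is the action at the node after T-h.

2

Row for ThEw (columns c/Hi, c/Lo, c/Mid, d/Hi, d/Lo, d/Mid): (3,-2) (4,4) (1,5) (3,-2) (4,4) (1,5).
Under ThEw, Player I's choice at the node after H-c can never be reached regardless of what Player II does, so varying those choices leaves every outcome unchanged.
Holding the reachable choices fixed and varying the unreachable one freely already gives 2 equivalent strategies.
No other strategy reproduces this row, so those 2 are the full class: ThNw, ThEw.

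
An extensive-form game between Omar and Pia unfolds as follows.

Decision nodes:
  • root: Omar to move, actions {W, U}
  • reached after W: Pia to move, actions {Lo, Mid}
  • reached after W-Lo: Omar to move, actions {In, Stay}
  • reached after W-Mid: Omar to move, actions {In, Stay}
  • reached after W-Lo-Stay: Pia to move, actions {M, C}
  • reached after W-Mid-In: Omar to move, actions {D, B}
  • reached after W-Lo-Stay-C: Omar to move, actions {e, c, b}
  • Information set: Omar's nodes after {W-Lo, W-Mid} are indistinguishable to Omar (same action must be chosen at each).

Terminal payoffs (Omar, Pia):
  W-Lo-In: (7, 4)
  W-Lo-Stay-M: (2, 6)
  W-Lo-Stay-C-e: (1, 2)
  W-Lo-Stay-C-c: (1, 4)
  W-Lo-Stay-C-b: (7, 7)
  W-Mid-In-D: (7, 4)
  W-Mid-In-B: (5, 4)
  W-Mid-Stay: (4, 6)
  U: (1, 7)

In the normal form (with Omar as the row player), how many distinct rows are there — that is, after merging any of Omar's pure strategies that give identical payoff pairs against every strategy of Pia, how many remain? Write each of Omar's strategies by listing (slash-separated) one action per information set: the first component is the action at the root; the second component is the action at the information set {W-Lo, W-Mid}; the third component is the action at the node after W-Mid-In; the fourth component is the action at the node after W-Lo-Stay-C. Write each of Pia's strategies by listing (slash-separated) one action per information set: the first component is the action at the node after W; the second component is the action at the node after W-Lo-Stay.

Omar has 24 pure strategies: W/In/D/e, W/In/D/c, W/In/D/b, W/In/B/e, W/In/B/c, W/In/B/b, W/Stay/D/e, W/Stay/D/c, W/Stay/D/b, W/Stay/B/e, W/Stay/B/c, W/Stay/B/b, U/In/D/e, U/In/D/c, U/In/D/b, U/In/B/e, U/In/B/c, U/In/B/b, U/Stay/D/e, U/Stay/D/c, U/Stay/D/b, U/Stay/B/e, U/Stay/B/c, U/Stay/B/b. Columns: Lo/M, Lo/C, Mid/M, Mid/C.
{W/In/D/e, W/In/D/c, W/In/D/b} → row (7,4) (7,4) (7,4) (7,4)
{W/In/B/e, W/In/B/c, W/In/B/b} → row (7,4) (7,4) (5,4) (5,4)
{W/Stay/D/e, W/Stay/B/e} → row (2,6) (1,2) (4,6) (4,6)
{W/Stay/D/c, W/Stay/B/c} → row (2,6) (1,4) (4,6) (4,6)
{W/Stay/D/b, W/Stay/B/b} → row (2,6) (7,7) (4,6) (4,6)
{U/In/D/e, U/In/D/c, U/In/D/b, U/In/B/e, U/In/B/c, U/In/B/b, U/Stay/D/e, U/Stay/D/c, U/Stay/D/b, U/Stay/B/e, U/Stay/B/c, U/Stay/B/b} → row (1,7) (1,7) (1,7) (1,7)
That's 6 distinct rows out of 24 strategies.

6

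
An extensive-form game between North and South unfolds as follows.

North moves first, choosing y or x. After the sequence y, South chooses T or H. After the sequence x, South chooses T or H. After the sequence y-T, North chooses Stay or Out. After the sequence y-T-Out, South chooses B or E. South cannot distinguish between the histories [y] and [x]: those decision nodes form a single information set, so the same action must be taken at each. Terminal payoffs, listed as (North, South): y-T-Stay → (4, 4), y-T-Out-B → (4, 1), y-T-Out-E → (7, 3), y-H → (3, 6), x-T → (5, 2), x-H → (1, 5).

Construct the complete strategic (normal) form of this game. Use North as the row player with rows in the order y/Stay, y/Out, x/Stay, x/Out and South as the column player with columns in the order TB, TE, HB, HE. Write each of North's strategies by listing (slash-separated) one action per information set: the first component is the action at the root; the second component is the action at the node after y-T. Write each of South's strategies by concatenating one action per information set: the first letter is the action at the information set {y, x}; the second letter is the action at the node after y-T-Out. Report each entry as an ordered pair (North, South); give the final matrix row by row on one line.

             TB       TE       HB       HE
y/Stay    (4,4)    (4,4)    (3,6)    (3,6)
 y/Out    (4,1)    (7,3)    (3,6)    (3,6)
x/Stay    (5,2)    (5,2)    (1,5)    (1,5)
 x/Out    (5,2)    (5,2)    (1,5)    (1,5)

y/Stay: (4,4) (4,4) (3,6) (3,6) | y/Out: (4,1) (7,3) (3,6) (3,6) | x/Stay: (5,2) (5,2) (1,5) (1,5) | x/Out: (5,2) (5,2) (1,5) (1,5)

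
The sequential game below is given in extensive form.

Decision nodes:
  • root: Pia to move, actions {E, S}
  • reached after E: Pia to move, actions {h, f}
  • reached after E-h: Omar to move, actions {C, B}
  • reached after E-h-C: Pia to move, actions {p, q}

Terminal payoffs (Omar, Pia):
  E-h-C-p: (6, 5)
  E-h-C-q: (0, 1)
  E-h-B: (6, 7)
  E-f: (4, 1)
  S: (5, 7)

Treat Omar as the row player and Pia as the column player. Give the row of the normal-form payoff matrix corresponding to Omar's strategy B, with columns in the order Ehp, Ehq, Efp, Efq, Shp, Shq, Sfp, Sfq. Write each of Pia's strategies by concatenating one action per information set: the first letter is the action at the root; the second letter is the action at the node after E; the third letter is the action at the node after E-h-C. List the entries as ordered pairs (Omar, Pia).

vs Ehp: Pia plays E → Pia plays h at [E] → Omar plays B at [E-h] → (6, 7)
vs Ehq: Pia plays E → Pia plays h at [E] → Omar plays B at [E-h] → (6, 7)
vs Efp: Pia plays E → Pia plays f at [E] → (4, 1)
vs Efq: Pia plays E → Pia plays f at [E] → (4, 1)
vs Shp: Pia plays S → (5, 7)
vs Shq: Pia plays S → (5, 7)
vs Sfp: Pia plays S → (5, 7)
vs Sfq: Pia plays S → (5, 7)

(6,7) (6,7) (4,1) (4,1) (5,7) (5,7) (5,7) (5,7)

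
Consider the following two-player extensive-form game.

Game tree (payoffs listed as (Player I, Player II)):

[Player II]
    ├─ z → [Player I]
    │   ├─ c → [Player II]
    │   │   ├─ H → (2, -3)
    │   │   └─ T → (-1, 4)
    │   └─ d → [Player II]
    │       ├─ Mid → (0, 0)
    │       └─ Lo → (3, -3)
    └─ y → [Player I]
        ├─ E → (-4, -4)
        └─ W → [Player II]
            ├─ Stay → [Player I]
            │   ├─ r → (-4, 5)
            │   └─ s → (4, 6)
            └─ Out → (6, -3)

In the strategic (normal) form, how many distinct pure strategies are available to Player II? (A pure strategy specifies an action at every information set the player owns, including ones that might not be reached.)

Player II owns the root with actions {z, y} — two choices.
Player II owns the node after z-c with actions {H, T} — two choices.
Player II owns the node after z-d with actions {Mid, Lo} — two choices.
Player II owns the node after y-W with actions {Stay, Out} — two choices.
A pure strategy fixes one action at each information set independently, so the count is the product 2 × 2 × 2 × 2 = 16.
(For reference, Player I has 8 pure strategies, giving a 16×8 normal-form matrix.)

16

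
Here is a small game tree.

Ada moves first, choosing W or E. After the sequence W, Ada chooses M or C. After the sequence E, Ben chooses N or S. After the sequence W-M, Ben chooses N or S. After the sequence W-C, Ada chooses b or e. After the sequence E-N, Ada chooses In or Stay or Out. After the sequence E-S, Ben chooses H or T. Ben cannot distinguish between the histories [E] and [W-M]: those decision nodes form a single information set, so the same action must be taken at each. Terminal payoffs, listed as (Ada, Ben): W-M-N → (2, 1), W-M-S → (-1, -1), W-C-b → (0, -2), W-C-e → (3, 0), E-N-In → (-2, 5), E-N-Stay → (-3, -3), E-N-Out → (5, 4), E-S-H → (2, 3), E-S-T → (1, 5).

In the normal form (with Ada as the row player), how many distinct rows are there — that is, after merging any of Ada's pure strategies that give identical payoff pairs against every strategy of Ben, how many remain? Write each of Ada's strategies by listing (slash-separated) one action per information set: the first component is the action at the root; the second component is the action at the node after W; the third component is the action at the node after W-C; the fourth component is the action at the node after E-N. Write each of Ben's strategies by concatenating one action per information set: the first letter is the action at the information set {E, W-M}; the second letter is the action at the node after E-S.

Ada has 24 pure strategies: W/M/b/In, W/M/b/Stay, W/M/b/Out, W/M/e/In, W/M/e/Stay, W/M/e/Out, W/C/b/In, W/C/b/Stay, W/C/b/Out, W/C/e/In, W/C/e/Stay, W/C/e/Out, E/M/b/In, E/M/b/Stay, E/M/b/Out, E/M/e/In, E/M/e/Stay, E/M/e/Out, E/C/b/In, E/C/b/Stay, E/C/b/Out, E/C/e/In, E/C/e/Stay, E/C/e/Out. Columns: NH, NT, SH, ST.
{W/M/b/In, W/M/b/Stay, W/M/b/Out, W/M/e/In, W/M/e/Stay, W/M/e/Out} → row (2,1) (2,1) (-1,-1) (-1,-1)
{W/C/b/In, W/C/b/Stay, W/C/b/Out} → row (0,-2) (0,-2) (0,-2) (0,-2)
{W/C/e/In, W/C/e/Stay, W/C/e/Out} → row (3,0) (3,0) (3,0) (3,0)
{E/M/b/In, E/M/e/In, E/C/b/In, E/C/e/In} → row (-2,5) (-2,5) (2,3) (1,5)
{E/M/b/Stay, E/M/e/Stay, E/C/b/Stay, E/C/e/Stay} → row (-3,-3) (-3,-3) (2,3) (1,5)
{E/M/b/Out, E/M/e/Out, E/C/b/Out, E/C/e/Out} → row (5,4) (5,4) (2,3) (1,5)
That's 6 distinct rows out of 24 strategies.

6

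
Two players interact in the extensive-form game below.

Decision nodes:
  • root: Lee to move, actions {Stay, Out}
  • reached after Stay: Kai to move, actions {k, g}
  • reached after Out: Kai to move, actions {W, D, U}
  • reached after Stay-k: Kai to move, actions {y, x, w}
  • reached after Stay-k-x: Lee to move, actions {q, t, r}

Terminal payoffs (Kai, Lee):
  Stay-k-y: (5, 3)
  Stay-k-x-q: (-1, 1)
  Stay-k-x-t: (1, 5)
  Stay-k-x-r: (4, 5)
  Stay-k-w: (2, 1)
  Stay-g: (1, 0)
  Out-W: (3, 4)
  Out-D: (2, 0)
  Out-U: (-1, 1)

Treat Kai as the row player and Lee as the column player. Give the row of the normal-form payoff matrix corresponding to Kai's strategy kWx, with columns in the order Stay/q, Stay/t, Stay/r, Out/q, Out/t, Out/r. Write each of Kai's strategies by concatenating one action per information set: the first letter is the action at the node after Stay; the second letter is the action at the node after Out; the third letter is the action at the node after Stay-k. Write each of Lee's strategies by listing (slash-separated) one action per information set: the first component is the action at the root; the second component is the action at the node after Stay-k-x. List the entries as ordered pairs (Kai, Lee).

(-1,1) (1,5) (4,5) (3,4) (3,4) (3,4)

vs Stay/q: Lee plays Stay → Kai plays k at [Stay] → Kai plays x at [Stay-k] → Lee plays q at [Stay-k-x] → (-1, 1)
vs Stay/t: Lee plays Stay → Kai plays k at [Stay] → Kai plays x at [Stay-k] → Lee plays t at [Stay-k-x] → (1, 5)
vs Stay/r: Lee plays Stay → Kai plays k at [Stay] → Kai plays x at [Stay-k] → Lee plays r at [Stay-k-x] → (4, 5)
vs Out/q: Lee plays Out → Kai plays W at [Out] → (3, 4)
vs Out/t: Lee plays Out → Kai plays W at [Out] → (3, 4)
vs Out/r: Lee plays Out → Kai plays W at [Out] → (3, 4)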